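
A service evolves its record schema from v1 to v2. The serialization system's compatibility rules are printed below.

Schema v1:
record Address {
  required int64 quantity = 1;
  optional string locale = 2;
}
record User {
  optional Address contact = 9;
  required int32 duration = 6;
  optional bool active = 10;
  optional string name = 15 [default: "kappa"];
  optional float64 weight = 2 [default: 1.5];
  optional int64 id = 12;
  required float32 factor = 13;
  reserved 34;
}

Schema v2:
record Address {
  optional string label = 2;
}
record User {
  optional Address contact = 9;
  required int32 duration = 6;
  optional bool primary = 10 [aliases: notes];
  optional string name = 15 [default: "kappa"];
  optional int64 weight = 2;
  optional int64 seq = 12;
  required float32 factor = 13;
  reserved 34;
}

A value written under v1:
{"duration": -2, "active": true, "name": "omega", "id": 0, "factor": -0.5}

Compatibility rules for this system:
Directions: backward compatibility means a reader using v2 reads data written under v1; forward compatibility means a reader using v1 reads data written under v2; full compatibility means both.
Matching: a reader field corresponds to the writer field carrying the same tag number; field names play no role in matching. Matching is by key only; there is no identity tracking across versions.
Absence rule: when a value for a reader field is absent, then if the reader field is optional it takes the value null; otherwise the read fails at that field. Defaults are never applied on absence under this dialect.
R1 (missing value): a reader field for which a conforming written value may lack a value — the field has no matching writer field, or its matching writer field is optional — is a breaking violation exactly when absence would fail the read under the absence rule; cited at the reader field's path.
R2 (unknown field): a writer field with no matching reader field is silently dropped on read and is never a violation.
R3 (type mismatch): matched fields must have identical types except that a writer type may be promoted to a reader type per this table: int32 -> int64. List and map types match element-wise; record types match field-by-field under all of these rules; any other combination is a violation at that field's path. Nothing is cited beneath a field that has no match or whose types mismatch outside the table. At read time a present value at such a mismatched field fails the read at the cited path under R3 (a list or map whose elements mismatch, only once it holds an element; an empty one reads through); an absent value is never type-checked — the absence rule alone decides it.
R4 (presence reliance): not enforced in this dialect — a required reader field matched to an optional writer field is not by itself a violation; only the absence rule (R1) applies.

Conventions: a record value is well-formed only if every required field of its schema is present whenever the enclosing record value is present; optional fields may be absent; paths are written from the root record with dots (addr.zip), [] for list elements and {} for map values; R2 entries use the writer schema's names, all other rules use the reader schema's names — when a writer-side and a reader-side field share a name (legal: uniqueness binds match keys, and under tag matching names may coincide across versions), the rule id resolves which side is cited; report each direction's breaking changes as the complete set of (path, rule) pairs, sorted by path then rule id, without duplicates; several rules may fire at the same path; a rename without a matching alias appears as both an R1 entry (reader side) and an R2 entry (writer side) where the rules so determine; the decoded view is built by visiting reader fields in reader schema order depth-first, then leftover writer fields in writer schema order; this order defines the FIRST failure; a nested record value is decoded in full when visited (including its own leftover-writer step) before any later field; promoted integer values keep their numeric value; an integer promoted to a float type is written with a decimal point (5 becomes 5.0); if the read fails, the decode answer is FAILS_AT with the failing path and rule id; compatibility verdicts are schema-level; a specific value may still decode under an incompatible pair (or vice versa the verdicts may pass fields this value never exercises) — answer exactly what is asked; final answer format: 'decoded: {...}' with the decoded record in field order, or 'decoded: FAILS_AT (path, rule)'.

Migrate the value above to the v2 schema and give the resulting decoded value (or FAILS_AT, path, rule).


each type pair in User: writer, then reader
decode (reader v2):
  contact := null (absent, optional -> null)
  duration := -2
  primary := true (from writer active)
  name := "omega"
  weight := null (absent, optional -> null)
  seq := 0 (from writer id)
  factor := -0.5
  => decoded: {"contact": null, "duration": -2, "primary": true, "name": "omega", "weight": null, "seq": 0, "factor": -0.5}
diffs on User not affecting the asked answer:
  field weight in record User: type float64 changed to int64 (its default is dropped) -> a verdict-level change on User — the shown value reads the same
  renamed field locale to label in record Address -> no rule fires on it and the decoded User view is identical with or without it
  removed field quantity from record Address -> a verdict-level change on User — the shown value reads the same

decoded: {"contact": null, "duration": -2, "primary": true, "name": "omega", "weight": null, "seq": 0, "factor": -0.5}


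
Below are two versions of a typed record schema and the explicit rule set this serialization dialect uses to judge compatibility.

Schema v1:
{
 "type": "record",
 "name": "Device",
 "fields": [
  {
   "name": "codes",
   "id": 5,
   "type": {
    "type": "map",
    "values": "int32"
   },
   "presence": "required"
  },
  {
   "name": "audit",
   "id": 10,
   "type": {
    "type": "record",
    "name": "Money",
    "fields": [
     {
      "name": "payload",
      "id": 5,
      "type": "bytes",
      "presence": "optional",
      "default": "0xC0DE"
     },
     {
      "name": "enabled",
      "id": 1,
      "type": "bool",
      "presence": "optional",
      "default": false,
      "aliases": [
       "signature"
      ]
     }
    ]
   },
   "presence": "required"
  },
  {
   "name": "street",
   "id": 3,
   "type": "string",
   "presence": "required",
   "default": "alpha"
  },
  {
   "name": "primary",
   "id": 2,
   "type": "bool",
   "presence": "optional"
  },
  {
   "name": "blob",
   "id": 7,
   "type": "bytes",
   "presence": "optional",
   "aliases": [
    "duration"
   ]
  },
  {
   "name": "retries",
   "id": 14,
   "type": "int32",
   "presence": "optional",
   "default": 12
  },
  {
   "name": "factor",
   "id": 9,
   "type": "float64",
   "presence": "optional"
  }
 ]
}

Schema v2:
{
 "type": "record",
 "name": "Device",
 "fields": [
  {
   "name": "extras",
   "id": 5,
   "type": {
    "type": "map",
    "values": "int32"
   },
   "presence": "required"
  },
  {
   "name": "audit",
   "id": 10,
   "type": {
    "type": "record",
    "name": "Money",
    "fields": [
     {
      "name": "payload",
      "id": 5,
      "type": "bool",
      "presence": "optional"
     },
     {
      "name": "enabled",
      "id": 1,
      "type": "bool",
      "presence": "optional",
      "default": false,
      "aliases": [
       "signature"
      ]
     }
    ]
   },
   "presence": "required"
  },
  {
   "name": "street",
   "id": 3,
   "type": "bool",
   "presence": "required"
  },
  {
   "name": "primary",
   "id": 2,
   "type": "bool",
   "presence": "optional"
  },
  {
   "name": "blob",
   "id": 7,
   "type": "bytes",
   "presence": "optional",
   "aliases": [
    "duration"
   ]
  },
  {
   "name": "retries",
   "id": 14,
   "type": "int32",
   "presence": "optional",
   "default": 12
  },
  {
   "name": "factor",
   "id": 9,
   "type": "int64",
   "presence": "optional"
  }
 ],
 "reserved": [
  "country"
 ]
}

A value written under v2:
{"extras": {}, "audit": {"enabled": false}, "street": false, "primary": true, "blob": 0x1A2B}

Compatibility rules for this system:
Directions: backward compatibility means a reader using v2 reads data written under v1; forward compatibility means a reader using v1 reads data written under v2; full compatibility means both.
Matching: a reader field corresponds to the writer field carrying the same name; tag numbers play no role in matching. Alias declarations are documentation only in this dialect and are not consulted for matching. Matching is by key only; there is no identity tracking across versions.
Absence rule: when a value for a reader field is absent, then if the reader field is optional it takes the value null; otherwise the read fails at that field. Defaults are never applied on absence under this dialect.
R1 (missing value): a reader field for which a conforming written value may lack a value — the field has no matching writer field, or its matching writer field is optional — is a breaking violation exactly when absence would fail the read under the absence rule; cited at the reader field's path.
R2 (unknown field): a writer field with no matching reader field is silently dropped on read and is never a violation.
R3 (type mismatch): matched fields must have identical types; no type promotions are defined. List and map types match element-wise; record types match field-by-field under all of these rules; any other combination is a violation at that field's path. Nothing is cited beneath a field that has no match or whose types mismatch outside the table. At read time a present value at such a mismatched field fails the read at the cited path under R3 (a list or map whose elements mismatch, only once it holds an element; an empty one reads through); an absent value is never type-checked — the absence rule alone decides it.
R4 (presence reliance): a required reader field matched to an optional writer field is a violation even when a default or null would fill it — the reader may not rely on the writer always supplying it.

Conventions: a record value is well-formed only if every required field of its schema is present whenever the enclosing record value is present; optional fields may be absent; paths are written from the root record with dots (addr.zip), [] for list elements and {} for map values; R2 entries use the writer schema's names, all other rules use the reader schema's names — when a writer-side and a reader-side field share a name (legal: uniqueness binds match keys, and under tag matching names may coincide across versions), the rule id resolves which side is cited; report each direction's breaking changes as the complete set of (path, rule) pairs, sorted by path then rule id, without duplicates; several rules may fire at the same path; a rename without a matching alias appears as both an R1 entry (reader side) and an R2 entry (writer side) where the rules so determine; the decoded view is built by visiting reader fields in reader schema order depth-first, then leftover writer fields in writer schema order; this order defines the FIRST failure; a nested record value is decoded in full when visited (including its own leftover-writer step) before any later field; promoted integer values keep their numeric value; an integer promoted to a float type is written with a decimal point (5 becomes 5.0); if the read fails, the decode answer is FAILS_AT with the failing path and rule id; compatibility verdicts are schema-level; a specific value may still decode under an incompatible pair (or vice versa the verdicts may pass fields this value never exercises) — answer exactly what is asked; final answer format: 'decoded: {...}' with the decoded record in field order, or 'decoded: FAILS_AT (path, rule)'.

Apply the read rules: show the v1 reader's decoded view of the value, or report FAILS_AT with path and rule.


decoded: FAILS_AT (codes, R1)

in Device below, arrows point writer -> reader
decoding the Device value with the v1 reader:
  read fails at codes under R1 (no fill)
  => FAILS_AT (codes, R1)
ruling out the remaining Device differences:
  field street in record Device: type string changed to bool (its default is dropped) -> a verdict-level change on Device — the shown value reads the same
  field factor in record Device: type float64 changed to int64 -> a verdict-level change on Device — the shown value reads the same
  field payload in record Money: type bytes changed to bool (its default is dropped) -> a verdict-level change on Device — the shown value reads the same


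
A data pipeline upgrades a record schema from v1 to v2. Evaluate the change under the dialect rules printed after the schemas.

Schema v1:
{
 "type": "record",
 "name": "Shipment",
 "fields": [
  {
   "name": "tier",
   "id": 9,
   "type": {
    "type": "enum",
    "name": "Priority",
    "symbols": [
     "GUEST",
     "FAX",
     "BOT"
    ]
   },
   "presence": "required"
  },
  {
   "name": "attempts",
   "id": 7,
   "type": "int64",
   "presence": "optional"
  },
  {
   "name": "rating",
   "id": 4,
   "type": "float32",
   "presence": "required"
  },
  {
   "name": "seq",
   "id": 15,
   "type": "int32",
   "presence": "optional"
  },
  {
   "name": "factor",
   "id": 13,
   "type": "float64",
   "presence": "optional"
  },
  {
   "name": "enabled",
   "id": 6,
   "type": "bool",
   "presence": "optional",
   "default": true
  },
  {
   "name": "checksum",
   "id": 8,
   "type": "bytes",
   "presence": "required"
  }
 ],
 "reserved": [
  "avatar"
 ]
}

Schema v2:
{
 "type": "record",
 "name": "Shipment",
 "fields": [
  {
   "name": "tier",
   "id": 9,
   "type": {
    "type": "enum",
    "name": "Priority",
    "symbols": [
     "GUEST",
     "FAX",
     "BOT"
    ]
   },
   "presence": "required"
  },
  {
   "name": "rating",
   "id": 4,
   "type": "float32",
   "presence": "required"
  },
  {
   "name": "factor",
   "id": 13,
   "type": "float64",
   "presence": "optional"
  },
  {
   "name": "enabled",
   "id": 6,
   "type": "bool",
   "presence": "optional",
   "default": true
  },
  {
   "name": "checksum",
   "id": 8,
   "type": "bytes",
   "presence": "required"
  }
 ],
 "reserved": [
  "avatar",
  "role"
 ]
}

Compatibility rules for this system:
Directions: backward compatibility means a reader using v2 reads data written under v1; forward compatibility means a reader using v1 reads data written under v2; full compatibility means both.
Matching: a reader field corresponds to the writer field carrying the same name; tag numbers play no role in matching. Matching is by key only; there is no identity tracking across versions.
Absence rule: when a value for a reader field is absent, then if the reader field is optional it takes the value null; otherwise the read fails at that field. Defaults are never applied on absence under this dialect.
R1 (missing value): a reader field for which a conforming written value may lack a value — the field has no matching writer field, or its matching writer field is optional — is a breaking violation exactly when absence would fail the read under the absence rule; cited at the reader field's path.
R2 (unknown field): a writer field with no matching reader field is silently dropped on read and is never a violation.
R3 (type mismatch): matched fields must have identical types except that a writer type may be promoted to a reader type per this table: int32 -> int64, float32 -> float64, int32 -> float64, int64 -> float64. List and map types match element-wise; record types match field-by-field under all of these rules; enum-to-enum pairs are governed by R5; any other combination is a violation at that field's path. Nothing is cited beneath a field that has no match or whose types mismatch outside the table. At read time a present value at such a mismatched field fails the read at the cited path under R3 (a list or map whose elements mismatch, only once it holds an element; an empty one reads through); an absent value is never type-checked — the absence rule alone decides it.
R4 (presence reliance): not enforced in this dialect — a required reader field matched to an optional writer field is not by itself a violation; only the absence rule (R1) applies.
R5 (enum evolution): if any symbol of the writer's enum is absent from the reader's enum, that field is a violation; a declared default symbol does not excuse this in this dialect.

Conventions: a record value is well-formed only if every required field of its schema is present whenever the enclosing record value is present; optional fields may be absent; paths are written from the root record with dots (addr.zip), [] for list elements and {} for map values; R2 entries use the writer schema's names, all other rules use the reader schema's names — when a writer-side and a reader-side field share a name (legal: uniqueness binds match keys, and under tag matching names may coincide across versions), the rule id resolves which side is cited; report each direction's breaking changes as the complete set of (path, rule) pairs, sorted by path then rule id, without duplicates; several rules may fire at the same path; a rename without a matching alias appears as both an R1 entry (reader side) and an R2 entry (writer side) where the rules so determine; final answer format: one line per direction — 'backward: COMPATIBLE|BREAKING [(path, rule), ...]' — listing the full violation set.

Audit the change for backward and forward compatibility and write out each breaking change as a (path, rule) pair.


backward: COMPATIBLE []; forward: COMPATIBLE []

each type pair in Shipment: writer, then reader
backward analysis of Shipment with v2 as reader and v1 as writer:
  Priority -> Priority, writer required: tier aligns to tier
  float32 -> float32, writer required: rating aligns to rating
  float64 -> float64, writer optional: factor aligns to factor
  bool -> bool, writer optional: enabled aligns to enabled
  bytes -> bytes, writer required: checksum aligns to checksum
  writer attempts: unknown to reader
  writer seq: unknown to reader
  => backward: COMPATIBLE
forward analysis of Shipment with v1 as reader and v2 as writer:
  Priority -> Priority, writer required: tier aligns to tier
  attempts: no writer-side match
  float32 -> float32, writer required: rating aligns to rating
  seq: no writer-side match
  float64 -> float64, writer optional: factor aligns to factor
  bool -> bool, writer optional: enabled aligns to enabled
  bytes -> bytes, writer required: checksum aligns to checksum
  => forward: COMPATIBLE


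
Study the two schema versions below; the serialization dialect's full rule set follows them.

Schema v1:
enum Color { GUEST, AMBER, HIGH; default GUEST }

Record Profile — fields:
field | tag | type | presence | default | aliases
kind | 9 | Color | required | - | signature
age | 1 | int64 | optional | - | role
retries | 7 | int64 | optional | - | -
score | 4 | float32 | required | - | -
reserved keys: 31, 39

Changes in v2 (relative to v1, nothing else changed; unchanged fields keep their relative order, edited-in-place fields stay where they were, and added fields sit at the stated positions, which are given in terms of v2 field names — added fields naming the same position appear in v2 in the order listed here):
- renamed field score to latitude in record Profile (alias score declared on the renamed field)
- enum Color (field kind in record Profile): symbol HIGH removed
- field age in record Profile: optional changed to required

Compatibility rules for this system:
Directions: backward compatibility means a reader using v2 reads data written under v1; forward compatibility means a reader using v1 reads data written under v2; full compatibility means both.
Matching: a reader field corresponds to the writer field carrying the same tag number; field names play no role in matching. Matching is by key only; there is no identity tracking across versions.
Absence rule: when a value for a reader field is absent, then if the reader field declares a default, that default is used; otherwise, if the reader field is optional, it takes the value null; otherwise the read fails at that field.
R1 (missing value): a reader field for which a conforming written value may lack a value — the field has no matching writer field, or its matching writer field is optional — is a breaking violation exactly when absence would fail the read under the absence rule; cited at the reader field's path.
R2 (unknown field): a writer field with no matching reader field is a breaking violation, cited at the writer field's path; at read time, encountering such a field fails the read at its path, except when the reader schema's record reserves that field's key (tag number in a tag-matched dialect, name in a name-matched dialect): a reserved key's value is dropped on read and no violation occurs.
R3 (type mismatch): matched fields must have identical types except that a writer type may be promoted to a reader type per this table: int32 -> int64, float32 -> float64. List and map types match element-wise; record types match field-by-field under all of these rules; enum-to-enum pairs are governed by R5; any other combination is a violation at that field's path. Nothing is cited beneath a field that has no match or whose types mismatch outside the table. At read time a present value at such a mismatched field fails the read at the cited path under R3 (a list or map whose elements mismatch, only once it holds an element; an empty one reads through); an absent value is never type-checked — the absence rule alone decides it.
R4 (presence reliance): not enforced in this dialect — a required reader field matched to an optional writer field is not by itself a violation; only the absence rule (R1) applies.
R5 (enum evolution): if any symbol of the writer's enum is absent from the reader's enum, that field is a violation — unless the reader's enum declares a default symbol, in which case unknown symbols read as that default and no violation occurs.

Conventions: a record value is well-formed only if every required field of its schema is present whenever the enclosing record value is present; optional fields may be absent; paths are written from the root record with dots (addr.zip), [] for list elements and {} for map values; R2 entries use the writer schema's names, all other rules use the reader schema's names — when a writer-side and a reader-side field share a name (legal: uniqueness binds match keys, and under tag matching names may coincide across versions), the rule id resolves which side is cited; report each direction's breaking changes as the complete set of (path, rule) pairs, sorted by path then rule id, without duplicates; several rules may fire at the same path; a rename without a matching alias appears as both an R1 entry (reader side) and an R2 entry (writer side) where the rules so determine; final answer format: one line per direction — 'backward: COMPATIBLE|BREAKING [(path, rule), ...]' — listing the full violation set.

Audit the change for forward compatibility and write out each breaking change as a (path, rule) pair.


forward: COMPATIBLE []

each type pair in Profile: writer, then reader
forward for Profile (reader v1, writer v2):
  Color -> Color, writer required: kind aligns to kind
  int64 -> int64, writer required: age aligns to age
  int64 -> int64, writer optional: retries aligns to retries
  float32 -> float32, writer required: score aligns to latitude
  => forward verdict for Profile: COMPATIBLE, no violations
ruling out the remaining Profile differences:
  renamed field score to latitude in record Profile (alias score declared on the renamed field) -> no rule fires on it in Profile's dialect; the asked verdict holds
  enum Color (field kind in record Profile): symbol HIGH removed -> no rule fires on it in Profile's dialect; the asked verdict holds
  field age in record Profile: optional changed to required -> affects backward compatibility only, which is not asked


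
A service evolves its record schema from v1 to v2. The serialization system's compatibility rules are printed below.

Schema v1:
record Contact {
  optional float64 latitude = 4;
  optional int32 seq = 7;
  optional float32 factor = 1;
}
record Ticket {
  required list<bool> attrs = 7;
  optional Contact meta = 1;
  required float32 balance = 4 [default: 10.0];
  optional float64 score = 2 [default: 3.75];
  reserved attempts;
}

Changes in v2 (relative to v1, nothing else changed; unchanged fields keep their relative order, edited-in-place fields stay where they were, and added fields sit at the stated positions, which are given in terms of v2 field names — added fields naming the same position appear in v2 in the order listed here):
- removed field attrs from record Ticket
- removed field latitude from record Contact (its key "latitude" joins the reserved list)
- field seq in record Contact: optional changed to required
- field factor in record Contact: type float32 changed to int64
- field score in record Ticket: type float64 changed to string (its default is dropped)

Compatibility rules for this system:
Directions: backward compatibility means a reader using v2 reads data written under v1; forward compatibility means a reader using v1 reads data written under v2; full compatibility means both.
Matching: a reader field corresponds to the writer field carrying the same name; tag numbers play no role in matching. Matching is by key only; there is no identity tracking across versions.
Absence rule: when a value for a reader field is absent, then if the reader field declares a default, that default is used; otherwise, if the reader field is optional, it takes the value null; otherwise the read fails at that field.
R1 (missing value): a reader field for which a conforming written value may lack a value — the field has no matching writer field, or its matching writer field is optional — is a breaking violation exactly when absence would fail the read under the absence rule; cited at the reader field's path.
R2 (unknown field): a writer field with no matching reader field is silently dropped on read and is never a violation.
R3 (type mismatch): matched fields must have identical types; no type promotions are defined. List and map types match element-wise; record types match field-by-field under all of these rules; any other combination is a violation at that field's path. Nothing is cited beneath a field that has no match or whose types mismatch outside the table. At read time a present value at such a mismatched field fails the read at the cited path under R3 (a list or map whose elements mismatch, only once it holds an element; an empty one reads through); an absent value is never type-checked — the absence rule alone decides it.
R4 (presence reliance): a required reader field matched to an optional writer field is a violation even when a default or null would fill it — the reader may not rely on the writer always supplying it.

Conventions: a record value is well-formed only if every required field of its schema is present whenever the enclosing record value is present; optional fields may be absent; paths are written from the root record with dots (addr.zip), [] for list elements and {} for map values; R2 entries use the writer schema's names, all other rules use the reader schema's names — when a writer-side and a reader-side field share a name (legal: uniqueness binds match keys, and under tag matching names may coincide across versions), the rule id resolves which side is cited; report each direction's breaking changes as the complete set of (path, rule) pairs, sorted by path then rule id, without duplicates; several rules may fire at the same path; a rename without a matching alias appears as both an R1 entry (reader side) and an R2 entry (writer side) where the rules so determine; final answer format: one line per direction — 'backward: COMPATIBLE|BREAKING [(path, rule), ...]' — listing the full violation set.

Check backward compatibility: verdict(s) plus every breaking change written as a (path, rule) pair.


backward: BREAKING [(meta.factor, R3), (meta.seq, R1), (meta.seq, R4), (score, R3)]

the writer's type comes first in each Ticket pair
checking backward for Ticket: reader v2 against writer v1:
  meta: paired with writer meta (Contact -> Contact; writer optional)
  balance: paired with writer balance (float32 -> float32; writer required)
  score: paired with writer score (float64 -> string; writer optional)
  attrs (writer side), unknown to reader
  meta.seq: paired with writer meta.seq (int32 -> int32; writer optional)
  meta.factor: paired with writer meta.factor (float32 -> int64; writer optional)
  meta.latitude (writer side), unknown to reader
  rule R3 violated at meta.factor
  rule R1 violated at meta.seq
  rule R4 violated at meta.seq
  rule R3 violated at score
  backward on Ticket therefore BREAKING (4)
ruling out the remaining Ticket differences:
  removed field attrs from record Ticket -> matters only for Ticket's forward compatibility — outside the asked direction
  removed field latitude from record Contact (its key "latitude" joins the reserved list) -> fires no rule on Ticket, leaving the asked answer as it is


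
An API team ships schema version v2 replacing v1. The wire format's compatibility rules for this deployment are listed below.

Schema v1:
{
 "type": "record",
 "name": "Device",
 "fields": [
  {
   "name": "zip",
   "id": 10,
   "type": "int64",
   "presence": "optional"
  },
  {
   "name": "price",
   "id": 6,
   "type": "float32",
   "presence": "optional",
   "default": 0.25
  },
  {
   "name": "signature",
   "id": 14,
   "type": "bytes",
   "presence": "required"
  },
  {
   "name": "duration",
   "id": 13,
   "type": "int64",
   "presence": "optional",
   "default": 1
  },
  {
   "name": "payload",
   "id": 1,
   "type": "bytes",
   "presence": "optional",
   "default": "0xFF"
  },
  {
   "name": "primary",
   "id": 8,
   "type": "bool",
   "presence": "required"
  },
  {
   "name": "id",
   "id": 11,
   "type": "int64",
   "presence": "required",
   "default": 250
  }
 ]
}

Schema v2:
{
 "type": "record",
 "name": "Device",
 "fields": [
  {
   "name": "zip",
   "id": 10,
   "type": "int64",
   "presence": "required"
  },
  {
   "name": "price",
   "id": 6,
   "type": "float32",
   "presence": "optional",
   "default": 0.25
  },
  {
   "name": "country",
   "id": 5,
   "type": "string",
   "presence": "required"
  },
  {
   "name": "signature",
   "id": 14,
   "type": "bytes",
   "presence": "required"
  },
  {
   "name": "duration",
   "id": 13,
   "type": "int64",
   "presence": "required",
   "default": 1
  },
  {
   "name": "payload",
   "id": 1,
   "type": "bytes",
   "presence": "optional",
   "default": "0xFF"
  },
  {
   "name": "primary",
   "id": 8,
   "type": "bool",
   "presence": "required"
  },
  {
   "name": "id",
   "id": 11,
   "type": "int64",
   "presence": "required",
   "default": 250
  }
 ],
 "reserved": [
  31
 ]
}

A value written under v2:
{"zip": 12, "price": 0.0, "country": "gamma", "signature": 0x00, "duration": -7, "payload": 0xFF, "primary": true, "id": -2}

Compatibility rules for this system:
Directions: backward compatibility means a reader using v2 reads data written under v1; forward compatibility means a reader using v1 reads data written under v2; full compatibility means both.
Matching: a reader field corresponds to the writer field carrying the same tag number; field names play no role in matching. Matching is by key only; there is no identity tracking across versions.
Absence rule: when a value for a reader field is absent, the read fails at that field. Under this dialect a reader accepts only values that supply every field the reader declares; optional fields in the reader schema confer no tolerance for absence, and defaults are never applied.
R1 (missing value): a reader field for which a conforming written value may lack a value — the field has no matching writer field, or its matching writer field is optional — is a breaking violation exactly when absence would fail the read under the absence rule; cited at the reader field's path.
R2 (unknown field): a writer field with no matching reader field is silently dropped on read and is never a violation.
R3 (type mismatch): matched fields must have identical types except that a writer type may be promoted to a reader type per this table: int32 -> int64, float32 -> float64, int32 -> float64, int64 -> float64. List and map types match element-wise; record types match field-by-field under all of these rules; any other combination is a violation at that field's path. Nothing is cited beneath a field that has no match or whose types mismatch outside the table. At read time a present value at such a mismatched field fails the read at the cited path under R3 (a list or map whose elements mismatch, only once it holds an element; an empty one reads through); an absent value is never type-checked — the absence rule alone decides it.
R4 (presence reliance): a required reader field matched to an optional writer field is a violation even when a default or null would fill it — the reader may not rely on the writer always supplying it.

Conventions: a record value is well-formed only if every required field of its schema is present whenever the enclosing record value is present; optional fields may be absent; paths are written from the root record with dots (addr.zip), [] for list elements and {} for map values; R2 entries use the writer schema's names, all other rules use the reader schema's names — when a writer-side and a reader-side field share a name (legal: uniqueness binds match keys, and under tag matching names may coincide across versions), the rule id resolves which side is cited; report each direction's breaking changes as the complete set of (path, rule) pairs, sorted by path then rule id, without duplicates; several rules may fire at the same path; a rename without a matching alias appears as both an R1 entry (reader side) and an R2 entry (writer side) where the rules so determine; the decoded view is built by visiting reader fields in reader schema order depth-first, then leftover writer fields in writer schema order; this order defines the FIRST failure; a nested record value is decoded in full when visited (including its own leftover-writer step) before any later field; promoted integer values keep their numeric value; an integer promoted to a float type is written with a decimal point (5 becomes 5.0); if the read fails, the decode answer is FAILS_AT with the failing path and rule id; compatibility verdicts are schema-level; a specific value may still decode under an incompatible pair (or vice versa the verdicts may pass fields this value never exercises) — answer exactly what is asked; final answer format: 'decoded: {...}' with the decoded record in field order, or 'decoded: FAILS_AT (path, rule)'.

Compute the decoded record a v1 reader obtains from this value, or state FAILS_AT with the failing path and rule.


arrows below run writer -> reader for Device
migrating the Device value to v1:
  zip := 12
  price := 0.0
  signature := 0x00
  duration := -7
  payload := 0xFF
  primary := true
  id := -2
  writer country: unmatched, discarded
  => decoded: {"zip": 12, "price": 0.0, "signature": 0x00, "duration": -7, "payload": 0xFF, "primary": true, "id": -2}
ruling out the remaining Device differences:
  field zip in record Device: optional changed to required -> affects the rule determinations only; this particular Device value decodes identically
  added field country to record Device: required string, tag 5 (in v2 it sits immediately before signature) -> affects the rule determinations only; this particular Device value decodes identically
  field duration in record Device: optional changed to required -> affects the rule determinations only; this particular Device value decodes identically

decoded: {"zip": 12, "price": 0.0, "signature": 0x00, "duration": -7, "payload": 0xFF, "primary": true, "id": -2}


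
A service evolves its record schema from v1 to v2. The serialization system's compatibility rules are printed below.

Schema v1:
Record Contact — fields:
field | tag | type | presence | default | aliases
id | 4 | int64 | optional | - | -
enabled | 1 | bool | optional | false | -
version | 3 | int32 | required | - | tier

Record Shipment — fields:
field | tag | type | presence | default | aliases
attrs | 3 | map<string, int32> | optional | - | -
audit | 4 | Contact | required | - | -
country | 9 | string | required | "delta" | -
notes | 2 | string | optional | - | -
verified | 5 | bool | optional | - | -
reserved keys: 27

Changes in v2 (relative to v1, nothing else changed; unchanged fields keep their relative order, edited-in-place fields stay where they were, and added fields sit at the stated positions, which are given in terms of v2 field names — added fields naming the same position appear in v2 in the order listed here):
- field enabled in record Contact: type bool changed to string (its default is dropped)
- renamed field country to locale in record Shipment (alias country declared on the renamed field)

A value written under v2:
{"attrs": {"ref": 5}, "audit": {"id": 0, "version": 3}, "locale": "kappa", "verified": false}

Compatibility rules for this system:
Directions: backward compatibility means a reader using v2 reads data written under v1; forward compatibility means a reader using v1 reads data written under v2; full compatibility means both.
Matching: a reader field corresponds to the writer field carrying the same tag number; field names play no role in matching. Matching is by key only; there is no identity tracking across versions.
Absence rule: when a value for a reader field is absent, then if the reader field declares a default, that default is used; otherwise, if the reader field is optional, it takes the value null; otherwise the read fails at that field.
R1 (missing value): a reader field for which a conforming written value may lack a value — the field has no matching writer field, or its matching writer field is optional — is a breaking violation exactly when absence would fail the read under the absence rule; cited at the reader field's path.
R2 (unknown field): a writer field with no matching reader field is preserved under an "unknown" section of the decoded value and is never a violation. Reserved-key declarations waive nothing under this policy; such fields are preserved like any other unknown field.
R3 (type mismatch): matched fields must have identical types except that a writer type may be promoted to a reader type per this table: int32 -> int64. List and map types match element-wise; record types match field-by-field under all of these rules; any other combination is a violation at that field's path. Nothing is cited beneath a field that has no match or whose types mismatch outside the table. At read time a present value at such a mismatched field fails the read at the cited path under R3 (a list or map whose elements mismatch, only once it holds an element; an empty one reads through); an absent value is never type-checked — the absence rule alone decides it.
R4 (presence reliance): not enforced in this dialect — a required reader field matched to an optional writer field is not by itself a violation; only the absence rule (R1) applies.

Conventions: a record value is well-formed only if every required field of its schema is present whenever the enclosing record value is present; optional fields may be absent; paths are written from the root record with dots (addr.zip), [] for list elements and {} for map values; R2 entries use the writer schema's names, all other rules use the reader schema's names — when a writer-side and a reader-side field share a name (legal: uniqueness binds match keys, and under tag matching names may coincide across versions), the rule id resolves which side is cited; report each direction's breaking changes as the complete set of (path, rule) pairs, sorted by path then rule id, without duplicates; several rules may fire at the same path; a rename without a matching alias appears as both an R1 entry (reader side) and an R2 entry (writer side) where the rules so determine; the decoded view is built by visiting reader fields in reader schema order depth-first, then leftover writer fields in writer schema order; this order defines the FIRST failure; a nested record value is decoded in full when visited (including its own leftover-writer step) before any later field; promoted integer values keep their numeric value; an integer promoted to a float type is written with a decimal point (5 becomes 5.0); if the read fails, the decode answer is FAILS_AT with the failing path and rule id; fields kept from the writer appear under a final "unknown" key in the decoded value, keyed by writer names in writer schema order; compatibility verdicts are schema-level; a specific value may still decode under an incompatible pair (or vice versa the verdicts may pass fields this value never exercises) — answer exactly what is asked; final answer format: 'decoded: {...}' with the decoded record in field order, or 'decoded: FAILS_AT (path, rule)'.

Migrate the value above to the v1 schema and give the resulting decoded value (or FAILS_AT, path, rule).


decoded: {"attrs": {"ref": 5}, "audit": {"id": 0, "enabled": false, "version": 3}, "country": "kappa", "notes": null, "verified": false}

each type pair in Shipment: writer, then reader
decode (reader v1):
  attrs := {"ref": 5}
  audit.id := 0
  audit.enabled := false (no value, default fills)
  audit.version := 3
  country := "kappa" (from writer locale)
  notes := null (not supplied -> null)
  verified := false
  => decoded: {"attrs": {"ref": 5}, "audit": {"id": 0, "enabled": false, "version": 3}, "country": "kappa", "notes": null, "verified": false}
ruling out the remaining Shipment differences:
  field enabled in record Contact: type bool changed to string (its default is dropped) -> shifts the Shipment verdicts, not this decode
  renamed field country to locale in record Shipment (alias country declared on the renamed field) -> triggers nothing under the printed rules; the Shipment answer is the same either way
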